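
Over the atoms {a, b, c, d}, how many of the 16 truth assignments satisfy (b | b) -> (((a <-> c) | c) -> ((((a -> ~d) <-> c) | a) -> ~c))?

12

Initial set: {T ((b | b) -> (((a <-> c) | c) -> ((((a -> ~d) <-> c) | a) -> ~c)))}.
T ((b | b) -> (((a <-> c) | c) -> ((((a -> ~d) <-> c) | a) -> ~c))): β-rule — branch into F (b | b)  //  T (((a <-> c) | c) -> ((((a -> ~d) <-> c) | a) -> ~c)).
  branch 1 (add F (b | b)):
    F (b | b): α-rule — add F b, F b.
    ○ open, literals {b=F}.
  branch 2 (add T (((a <-> c) | c) -> ((((a -> ~d) <-> c) | a) -> ~c))):
    T (((a <-> c) | c) -> ((((a -> ~d) <-> c) | a) -> ~c)): β-rule — branch into F ((a <-> c) | c)  //  T ((((a -> ~d) <-> c) | a) -> ~c).
      branch 2.1 (add F ((a <-> c) | c)):
        F ((a <-> c) | c): α-rule — add F (a <-> c), F c.
        F (a <-> c): β-rule — branch into T a, F c  //  F a, T c.
          branch 2.1.1 (add T a, F c):
            ○ open, literals {a=T, c=F}.
          branch 2.1.2 (add F a, T c):
            × closes — contains both c and ~c.
      branch 2.2 (add T ((((a -> ~d) <-> c) | a) -> ~c)):
        T ((((a -> ~d) <-> c) | a) -> ~c): β-rule — branch into F (((a -> ~d) <-> c) | a)  //  T ~c.
          branch 2.2.1 (add F (((a -> ~d) <-> c) | a)):
            F (((a -> ~d) <-> c) | a): α-rule — add F ((a -> ~d) <-> c), F a.
            F ((a -> ~d) <-> c): β-rule — branch into T (a -> ~d), F c  //  F (a -> ~d), T c.
              branch 2.2.1.1 (add T (a -> ~d), F c):
                T (a -> ~d): β-rule — branch into F a  //  T ~d.
                  branch 2.2.1.1.1 (add F a):
                    ○ open, literals {a=F, c=F}.
                  branch 2.2.1.1.2 (add T ~d):
                    ○ open, literals {a=F, c=F, d=F}.
              branch 2.2.1.2 (add F (a -> ~d), T c):
                F (a -> ~d): α-rule — add T a, F ~d.
                × closes — contains both a and ~a.
          branch 2.2.2 (add T ~c):
            ○ open, literals {c=F}.
2 branches closed, 5 open.
Each open branch fixes some atoms; the unmentioned ones are free. Counting distinct full assignments: branch {b=F} (a, c, d) contributes 8 new; branch {a=T, c=F} (b, d) contributes 2 new; branch {a=F, c=F} (b, d) contributes 2 new; branch {a=F, c=F, d=F} (b) contributes 0 new; branch {c=F} (a, b, d) contributes 0 new. Total: 12.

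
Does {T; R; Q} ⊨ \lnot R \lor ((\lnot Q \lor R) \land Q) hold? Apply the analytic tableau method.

Yes

Initial set: {T T; T R; T Q; F (\lnot R \lor ((\lnot Q \lor R) \land Q))}.
F (\lnot R \lor ((\lnot Q \lor R) \land Q)): α-rule — add F \lnot R, F ((\lnot Q \lor R) \land Q).
F ((\lnot Q \lor R) \land Q): β-rule — branch into F (\lnot Q \lor R)  //  F Q.
  branch 1 (add F (\lnot Q \lor R)):
    F (\lnot Q \lor R): α-rule — add F \lnot Q, F R.
    × closes — contains both R and \lnot R.
  branch 2 (add F Q):
    × closes — contains both Q and \lnot Q.
All 2 branches close.
Every branch closed, so the premises entail the conclusion.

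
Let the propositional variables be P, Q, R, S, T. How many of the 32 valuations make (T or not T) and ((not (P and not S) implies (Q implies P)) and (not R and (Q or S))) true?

8

Initial set: {((T or not T) and ((not (P and not S) implies (Q implies P)) and (not R and (Q or S))))}.
((T or not T) and ((not (P and not S) implies (Q implies P)) and (not R and (Q or S)))): α-rule — add (T or not T), ((not (P and not S) implies (Q implies P)) and (not R and (Q or S))).
((not (P and not S) implies (Q implies P)) and (not R and (Q or S))): α-rule — add (not (P and not S) implies (Q implies P)), (not R and (Q or S)).
(not R and (Q or S)): α-rule — add not R, (Q or S).
(T or not T): β-rule — branch into T  //  not T.
  branch 1 (add T):
    (not (P and not S) implies (Q implies P)): β-rule — branch into not not (P and not S)  //  (Q implies P).
      branch 1.1 (add not not (P and not S)):
        not not (P and not S): α-rule — add P, not S.
        (Q or S): β-rule — branch into Q  //  S.
          branch 1.1.1 (add Q):
            ○ open, literals {P=true, Q=true, R=false, S=false, T=true}.
          branch 1.1.2 (add S):
            × closes — contains both S and not S.
      branch 1.2 (add (Q implies P)):
        (Q or S): β-rule — branch into Q  //  S.
          branch 1.2.1 (add Q):
            (Q implies P): β-rule — branch into not Q  //  P.
              branch 1.2.1.1 (add not Q):
                × closes — contains both Q and not Q.
              branch 1.2.1.2 (add P):
                ○ open, literals {P=true, Q=true, R=false, T=true}.
          branch 1.2.2 (add S):
            (Q implies P): β-rule — branch into not Q  //  P.
              branch 1.2.2.1 (add not Q):
                ○ open, literals {Q=false, R=false, S=true, T=true}.
              branch 1.2.2.2 (add P):
                ○ open, literals {P=true, R=false, S=true, T=true}.
  branch 2 (add not T):
    (not (P and not S) implies (Q implies P)): β-rule — branch into not not (P and not S)  //  (Q implies P).
      branch 2.1 (add not not (P and not S)):
        not not (P and not S): α-rule — add P, not S.
        (Q or S): β-rule — branch into Q  //  S.
          branch 2.1.1 (add Q):
            ○ open, literals {P=true, Q=true, R=false, S=false, T=false}.
          branch 2.1.2 (add S):
            × closes — contains both S and not S.
      branch 2.2 (add (Q implies P)):
        (Q or S): β-rule — branch into Q  //  S.
          branch 2.2.1 (add Q):
            (Q implies P): β-rule — branch into not Q  //  P.
              branch 2.2.1.1 (add not Q):
                × closes — contains both Q and not Q.
              branch 2.2.1.2 (add P):
                ○ open, literals {P=true, Q=true, R=false, T=false}.
          branch 2.2.2 (add S):
            (Q implies P): β-rule — branch into not Q  //  P.
              branch 2.2.2.1 (add not Q):
                ○ open, literals {Q=false, R=false, S=true, T=false}.
              branch 2.2.2.2 (add P):
                ○ open, literals {P=true, R=false, S=true, T=false}.
4 branches closed, 8 open.
Each open branch fixes some atoms; the unmentioned ones are free. Counting distinct full assignments: branch {P=true, Q=true, R=false, S=false, T=true} (none free) contributes 1 new; branch {P=true, Q=true, R=false, T=true} (S) contributes 1 new; branch {Q=false, R=false, S=true, T=true} (P) contributes 2 new; branch {P=true, R=false, S=true, T=true} (Q) contributes 0 new; branch {P=true, Q=true, R=false, S=false, T=false} (none free) contributes 1 new; branch {P=true, Q=true, R=false, T=false} (S) contributes 1 new; branch {Q=false, R=false, S=true, T=false} (P) contributes 2 new; branch {P=true, R=false, S=true, T=false} (Q) contributes 0 new. Total: 8.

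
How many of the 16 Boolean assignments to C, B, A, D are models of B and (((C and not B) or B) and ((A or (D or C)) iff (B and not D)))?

3

Initial set: {(B and (((C and not B) or B) and ((A or (D or C)) iff (B and not D))))}.
(B and (((C and not B) or B) and ((A or (D or C)) iff (B and not D)))): α-rule — add B, (((C and not B) or B) and ((A or (D or C)) iff (B and not D))).
(((C and not B) or B) and ((A or (D or C)) iff (B and not D))): α-rule — add ((C and not B) or B), ((A or (D or C)) iff (B and not D)).
((C and not B) or B): β-rule — branch into (C and not B)  //  B.
  branch 1 (add (C and not B)):
    (C and not B): α-rule — add C, not B.
    × closes — contains both B and not B.
  branch 2 (add B):
    ((A or (D or C)) iff (B and not D)): β-rule — branch into (A or (D or C)), (B and not D)  //  not (A or (D or C)), not (B and not D).
      branch 2.1 (add (A or (D or C)), (B and not D)):
        (B and not D): α-rule — add B, not D.
        (A or (D or C)): β-rule — branch into A  //  (D or C).
          branch 2.1.1 (add A):
            ○ open, literals {A=1, B=1, D=0}.
          branch 2.1.2 (add (D or C)):
            (D or C): β-rule — branch into D  //  C.
              branch 2.1.2.1 (add D):
                × closes — contains both D and not D.
              branch 2.1.2.2 (add C):
                ○ open, literals {B=1, C=1, D=0}.
      branch 2.2 (add not (A or (D or C)), not (B and not D)):
        not (A or (D or C)): α-rule — add not A, not (D or C).
        not (D or C): α-rule — add not D, not C.
        not (B and not D): β-rule — branch into not B  //  not not D.
          branch 2.2.1 (add not B):
            × closes — contains both B and not B.
          branch 2.2.2 (add not not D):
            × closes — contains both D and not D.
4 branches closed, 2 open.
Each open branch fixes some atoms; the unmentioned ones are free. Counting distinct full assignments: branch {A=1, B=1, D=0} (C) contributes 2 new; branch {B=1, C=1, D=0} (A) contributes 1 new. Total: 3.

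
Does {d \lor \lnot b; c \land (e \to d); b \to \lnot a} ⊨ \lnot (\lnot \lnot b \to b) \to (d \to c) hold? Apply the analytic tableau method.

Yes

Initial set: {(d \lor \lnot b); (c \land (e \to d)); (b \to \lnot a); \lnot (\lnot (\lnot \lnot b \to b) \to (d \to c))}.
(c \land (e \to d)): α-rule — add c, (e \to d).
\lnot (\lnot (\lnot \lnot b \to b) \to (d \to c)): α-rule — add \lnot (\lnot \lnot b \to b), \lnot (d \to c).
\lnot (\lnot \lnot b \to b): α-rule — add \lnot \lnot b, \lnot b.
\lnot (d \to c): α-rule — add d, \lnot c.
× closes — contains both c and \lnot c.
All 1 branch closes.
Every branch closed, so the premises entail the conclusion.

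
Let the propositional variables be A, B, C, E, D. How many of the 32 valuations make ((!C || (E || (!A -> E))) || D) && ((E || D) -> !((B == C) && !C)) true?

24

Initial set: {(((!C || (E || (!A -> E))) || D) && ((E || D) -> !((B == C) && !C)))}.
(((!C || (E || (!A -> E))) || D) && ((E || D) -> !((B == C) && !C))): α-rule — add ((!C || (E || (!A -> E))) || D), ((E || D) -> !((B == C) && !C)).
((!C || (E || (!A -> E))) || D): β-rule — branch into (!C || (E || (!A -> E)))  //  D.
  branch 1 (add (!C || (E || (!A -> E)))):
    ((E || D) -> !((B == C) && !C)): β-rule — branch into !(E || D)  //  !((B == C) && !C).
      branch 1.1 (add !(E || D)):
        !(E || D): α-rule — add !E, !D.
        (!C || (E || (!A -> E))): β-rule — branch into !C  //  (E || (!A -> E)).
          branch 1.1.1 (add !C):
            ○ open, literals {C=F, D=F, E=F}.
          branch 1.1.2 (add (E || (!A -> E))):
            (E || (!A -> E)): β-rule — branch into E  //  (!A -> E).
              branch 1.1.2.1 (add E):
                × closes — contains both E and !E.
              branch 1.1.2.2 (add (!A -> E)):
                (!A -> E): β-rule — branch into !!A  //  E.
                  branch 1.1.2.2.1 (add !!A):
                    ○ open, literals {A=T, D=F, E=F}.
                  branch 1.1.2.2.2 (add E):
                    × closes — contains both E and !E.
      branch 1.2 (add !((B == C) && !C)):
        (!C || (E || (!A -> E))): β-rule — branch into !C  //  (E || (!A -> E)).
          branch 1.2.1 (add !C):
            !((B == C) && !C): β-rule — branch into !(B == C)  //  !!C.
              branch 1.2.1.1 (add !(B == C)):
                !(B == C): β-rule — branch into B, !C  //  !B, C.
                  branch 1.2.1.1.1 (add B, !C):
                    ○ open, literals {B=T, C=F}.
                  branch 1.2.1.1.2 (add !B, C):
                    × closes — contains both C and !C.
              branch 1.2.1.2 (add !!C):
                × closes — contains both C and !C.
          branch 1.2.2 (add (E || (!A -> E))):
            !((B == C) && !C): β-rule — branch into !(B == C)  //  !!C.
              branch 1.2.2.1 (add !(B == C)):
                (E || (!A -> E)): β-rule — branch into E  //  (!A -> E).
                  branch 1.2.2.1.1 (add E):
                    !(B == C): β-rule — branch into B, !C  //  !B, C.
                      branch 1.2.2.1.1.1 (add B, !C):
                        ○ open, literals {B=T, C=F, E=T}.
                      branch 1.2.2.1.1.2 (add !B, C):
                        ○ open, literals {B=F, C=T, E=T}.
                  branch 1.2.2.1.2 (add (!A -> E)):
                    !(B == C): β-rule — branch into B, !C  //  !B, C.
                      branch 1.2.2.1.2.1 (add B, !C):
                        (!A -> E): β-rule — branch into !!A  //  E.
                          branch 1.2.2.1.2.1.1 (add !!A):
                            ○ open, literals {A=T, B=T, C=F}.
                          branch 1.2.2.1.2.1.2 (add E):
                            ○ open, literals {B=T, C=F, E=T}.
                      branch 1.2.2.1.2.2 (add !B, C):
                        (!A -> E): β-rule — branch into !!A  //  E.
                          branch 1.2.2.1.2.2.1 (add !!A):
                            ○ open, literals {A=T, B=F, C=T}.
                          branch 1.2.2.1.2.2.2 (add E):
                            ○ open, literals {B=F, C=T, E=T}.
              branch 1.2.2.2 (add !!C):
                (E || (!A -> E)): β-rule — branch into E  //  (!A -> E).
                  branch 1.2.2.2.1 (add E):
                    ○ open, literals {C=T, E=T}.
                  branch 1.2.2.2.2 (add (!A -> E)):
                    (!A -> E): β-rule — branch into !!A  //  E.
                      branch 1.2.2.2.2.1 (add !!A):
                        ○ open, literals {A=T, C=T}.
                      branch 1.2.2.2.2.2 (add E):
                        ○ open, literals {C=T, E=T}.
  branch 2 (add D):
    ((E || D) -> !((B == C) && !C)): β-rule — branch into !(E || D)  //  !((B == C) && !C).
      branch 2.1 (add !(E || D)):
        !(E || D): α-rule — add !E, !D.
        × closes — contains both D and !D.
      branch 2.2 (add !((B == C) && !C)):
        !((B == C) && !C): β-rule — branch into !(B == C)  //  !!C.
          branch 2.2.1 (add !(B == C)):
            !(B == C): β-rule — branch into B, !C  //  !B, C.
              branch 2.2.1.1 (add B, !C):
                ○ open, literals {B=T, C=F, D=T}.
              branch 2.2.1.2 (add !B, C):
                ○ open, literals {B=F, C=T, D=T}.
          branch 2.2.2 (add !!C):
            ○ open, literals {C=T, D=T}.
5 branches closed, 15 open.
Each open branch fixes some atoms; the unmentioned ones are free. Counting distinct full assignments: branch {C=F, D=F, E=F} (A, B) contributes 4 new; branch {A=T, D=F, E=F} (B, C) contributes 2 new; branch {B=T, C=F} (A, E, D) contributes 6 new; branch {B=T, C=F, E=T} (A, D) contributes 0 new; branch {B=F, C=T, E=T} (A, D) contributes 4 new; branch {A=T, B=T, C=F} (E, D) contributes 0 new; branch {B=T, C=F, E=T} (A, D) contributes 0 new; branch {A=T, B=F, C=T} (E, D) contributes 1 new; branch {B=F, C=T, E=T} (A, D) contributes 0 new; branch {C=T, E=T} (A, B, D) contributes 4 new; branch {A=T, C=T} (B, E, D) contributes 1 new; branch {C=T, E=T} (A, B, D) contributes 0 new; branch {B=T, C=F, D=T} (A, E) contributes 0 new; branch {B=F, C=T, D=T} (A, E) contributes 1 new; branch {C=T, D=T} (A, B, E) contributes 1 new. Total: 24.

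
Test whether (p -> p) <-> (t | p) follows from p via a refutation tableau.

Yes

Initial set: {p; ~((p -> p) <-> (t | p))}.
~((p -> p) <-> (t | p)): β-rule — branch into (p -> p), ~(t | p)  //  ~(p -> p), (t | p).
  branch 1 (add (p -> p), ~(t | p)):
    ~(t | p): α-rule — add ~t, ~p.
    × closes — contains both p and ~p.
  branch 2 (add ~(p -> p), (t | p)):
    ~(p -> p): α-rule — add p, ~p.
    × closes — contains both p and ~p.
All 2 branches close.
Every branch closed, so the premises entail the conclusion.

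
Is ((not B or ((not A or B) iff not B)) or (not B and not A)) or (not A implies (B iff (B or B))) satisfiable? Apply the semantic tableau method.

Satisfiable

Initial set: {(((not B or ((not A or B) iff not B)) or (not B and not A)) or (not A implies (B iff (B or B))))}.
(((not B or ((not A or B) iff not B)) or (not B and not A)) or (not A implies (B iff (B or B)))): β-rule — branch into ((not B or ((not A or B) iff not B)) or (not B and not A))  //  (not A implies (B iff (B or B))).
  branch 1 (add ((not B or ((not A or B) iff not B)) or (not B and not A))):
    ((not B or ((not A or B) iff not B)) or (not B and not A)): β-rule — branch into (not B or ((not A or B) iff not B))  //  (not B and not A).
      branch 1.1 (add (not B or ((not A or B) iff not B))):
        (not B or ((not A or B) iff not B)): β-rule — branch into not B  //  ((not A or B) iff not B).
          branch 1.1.1 (add not B):
            ○ open, literals {B=F}.
          branch 1.1.2 (add ((not A or B) iff not B)):
            ((not A or B) iff not B): β-rule — branch into (not A or B), not B  //  not (not A or B), not not B.
              branch 1.1.2.1 (add (not A or B), not B):
                (not A or B): β-rule — branch into not A  //  B.
                  branch 1.1.2.1.1 (add not A):
                    ○ open, literals {A=F, B=F}.
                  branch 1.1.2.1.2 (add B):
                    × closes — contains both B and not B.
              branch 1.1.2.2 (add not (not A or B), not not B):
                not (not A or B): α-rule — add not not A, not B.
                × closes — contains both B and not B.
      branch 1.2 (add (not B and not A)):
        (not B and not A): α-rule — add not B, not A.
        ○ open, literals {A=F, B=F}.
  branch 2 (add (not A implies (B iff (B or B)))):
    (not A implies (B iff (B or B))): β-rule — branch into not not A  //  (B iff (B or B)).
      branch 2.1 (add not not A):
        ○ open, literals {A=T}.
      branch 2.2 (add (B iff (B or B))):
        (B iff (B or B)): β-rule — branch into B, (B or B)  //  not B, not (B or B).
          branch 2.2.1 (add B, (B or B)):
            (B or B): β-rule — branch into B  //  B.
              branch 2.2.1.1 (add B):
                ○ open, literals {B=T}.
              branch 2.2.1.2 (add B):
                ○ open, literals {B=T}.
          branch 2.2.2 (add not B, not (B or B)):
            not (B or B): α-rule — add not B, not B.
            ○ open, literals {B=F}.
2 branches closed, 7 open.
An open branch gives a satisfying assignment: B=F.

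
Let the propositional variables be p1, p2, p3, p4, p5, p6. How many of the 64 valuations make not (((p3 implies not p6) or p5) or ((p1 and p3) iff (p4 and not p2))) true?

4

Initial set: {T not (((p3 implies not p6) or p5) or ((p1 and p3) iff (p4 and not p2)))}.
T not (((p3 implies not p6) or p5) or ((p1 and p3) iff (p4 and not p2))): α-rule — add F ((p3 implies not p6) or p5), F ((p1 and p3) iff (p4 and not p2)).
F ((p3 implies not p6) or p5): α-rule — add F (p3 implies not p6), F p5.
F (p3 implies not p6): α-rule — add T p3, F not p6.
F ((p1 and p3) iff (p4 and not p2)): β-rule — branch into T (p1 and p3), F (p4 and not p2)  //  F (p1 and p3), T (p4 and not p2).
  branch 1 (add T (p1 and p3), F (p4 and not p2)):
    T (p1 and p3): α-rule — add T p1, T p3.
    F (p4 and not p2): β-rule — branch into F p4  //  F not p2.
      branch 1.1 (add F p4):
        ○ open, literals {p1=T, p3=T, p4=F, p5=F, p6=T}.
      branch 1.2 (add F not p2):
        ○ open, literals {p1=T, p2=T, p3=T, p5=F, p6=T}.
  branch 2 (add F (p1 and p3), T (p4 and not p2)):
    T (p4 and not p2): α-rule — add T p4, T not p2.
    F (p1 and p3): β-rule — branch into F p1  //  F p3.
      branch 2.1 (add F p1):
        ○ open, literals {p1=F, p2=F, p3=T, p4=T, p5=F, p6=T}.
      branch 2.2 (add F p3):
        × closes — contains both p3 and not p3.
1 branch closed, 3 open.
Each open branch fixes some atoms; the unmentioned ones are free. Counting distinct full assignments: branch {p1=T, p3=T, p4=F, p5=F, p6=T} (p2) contributes 2 new; branch {p1=T, p2=T, p3=T, p5=F, p6=T} (p4) contributes 1 new; branch {p1=F, p2=F, p3=T, p4=T, p5=F, p6=T} (none free) contributes 1 new. Total: 4.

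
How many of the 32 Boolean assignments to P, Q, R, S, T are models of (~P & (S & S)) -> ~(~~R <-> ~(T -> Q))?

Initial set: {T ((~P & (S & S)) -> ~(~~R <-> ~(T -> Q)))}.
T ((~P & (S & S)) -> ~(~~R <-> ~(T -> Q))): β-rule — branch into F (~P & (S & S))  //  T ~(~~R <-> ~(T -> Q)).
  branch 1 (add F (~P & (S & S))):
    F (~P & (S & S)): β-rule — branch into F ~P  //  F (S & S).
      branch 1.1 (add F ~P):
        ○ open, literals {P=T}.
      branch 1.2 (add F (S & S)):
        F (S & S): β-rule — branch into F S  //  F S.
          branch 1.2.1 (add F S):
            ○ open, literals {S=F}.
          branch 1.2.2 (add F S):
            ○ open, literals {S=F}.
  branch 2 (add T ~(~~R <-> ~(T -> Q))):
    T ~(~~R <-> ~(T -> Q)): β-rule — branch into T ~~R, F ~(T -> Q)  //  F ~~R, T ~(T -> Q).
      branch 2.1 (add T ~~R, F ~(T -> Q)):
        T ~~R: drop double negation, giving T R.
        F ~(T -> Q): β-rule — branch into F T  //  T Q.
          branch 2.1.1 (add F T):
            ○ open, literals {R=T, T=F}.
          branch 2.1.2 (add T Q):
            ○ open, literals {Q=T, R=T}.
      branch 2.2 (add F ~~R, T ~(T -> Q)):
        F ~~R: drop double negation, giving F R.
        T ~(T -> Q): α-rule — add T T, F Q.
        ○ open, literals {Q=F, R=F, T=T}.
0 branches closed, 6 open.
Each open branch fixes some atoms; the unmentioned ones are free. Counting distinct full assignments: branch {P=T} (Q, R, S, T) contributes 16 new; branch {S=F} (P, Q, R, T) contributes 8 new; branch {S=F} (P, Q, R, T) contributes 0 new; branch {R=T, T=F} (P, Q, S) contributes 2 new; branch {Q=T, R=T} (P, S, T) contributes 1 new; branch {Q=F, R=F, T=T} (P, S) contributes 1 new. Total: 28.

28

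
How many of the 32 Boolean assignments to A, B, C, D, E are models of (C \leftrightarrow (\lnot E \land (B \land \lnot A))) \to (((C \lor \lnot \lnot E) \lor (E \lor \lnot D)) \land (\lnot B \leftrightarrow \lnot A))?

22

Initial set: {((C \leftrightarrow (\lnot E \land (B \land \lnot A))) \to (((C \lor \lnot \lnot E) \lor (E \lor \lnot D)) \land (\lnot B \leftrightarrow \lnot A)))}.
((C \leftrightarrow (\lnot E \land (B \land \lnot A))) \to (((C \lor \lnot \lnot E) \lor (E \lor \lnot D)) \land (\lnot B \leftrightarrow \lnot A))): β-rule — branch into \lnot (C \leftrightarrow (\lnot E \land (B \land \lnot A)))  //  (((C \lor \lnot \lnot E) \lor (E \lor \lnot D)) \land (\lnot B \leftrightarrow \lnot A)).
  branch 1 (add \lnot (C \leftrightarrow (\lnot E \land (B \land \lnot A)))):
    \lnot (C \leftrightarrow (\lnot E \land (B \land \lnot A))): β-rule — branch into C, \lnot (\lnot E \land (B \land \lnot A))  //  \lnot C, (\lnot E \land (B \land \lnot A)).
      branch 1.1 (add C, \lnot (\lnot E \land (B \land \lnot A))):
        \lnot (\lnot E \land (B \land \lnot A)): β-rule — branch into \lnot \lnot E  //  \lnot (B \land \lnot A).
          branch 1.1.1 (add \lnot \lnot E):
            ○ open, literals {C=1, E=1}.
          branch 1.1.2 (add \lnot (B \land \lnot A)):
            \lnot (B \land \lnot A): β-rule — branch into \lnot B  //  \lnot \lnot A.
              branch 1.1.2.1 (add \lnot B):
                ○ open, literals {B=0, C=1}.
              branch 1.1.2.2 (add \lnot \lnot A):
                ○ open, literals {A=1, C=1}.
      branch 1.2 (add \lnot C, (\lnot E \land (B \land \lnot A))):
        (\lnot E \land (B \land \lnot A)): α-rule — add \lnot E, (B \land \lnot A).
        (B \land \lnot A): α-rule — add B, \lnot A.
        ○ open, literals {A=0, B=1, C=0, E=0}.
  branch 2 (add (((C \lor \lnot \lnot E) \lor (E \lor \lnot D)) \land (\lnot B \leftrightarrow \lnot A))):
    (((C \lor \lnot \lnot E) \lor (E \lor \lnot D)) \land (\lnot B \leftrightarrow \lnot A)): α-rule — add ((C \lor \lnot \lnot E) \lor (E \lor \lnot D)), (\lnot B \leftrightarrow \lnot A).
    ((C \lor \lnot \lnot E) \lor (E \lor \lnot D)): β-rule — branch into (C \lor \lnot \lnot E)  //  (E \lor \lnot D).
      branch 2.1 (add (C \lor \lnot \lnot E)):
        (\lnot B \leftrightarrow \lnot A): β-rule — branch into \lnot B, \lnot A  //  \lnot \lnot B, \lnot \lnot A.
          branch 2.1.1 (add \lnot B, \lnot A):
            (C \lor \lnot \lnot E): β-rule — branch into C  //  \lnot \lnot E.
              branch 2.1.1.1 (add C):
                ○ open, literals {A=0, B=0, C=1}.
              branch 2.1.1.2 (add \lnot \lnot E):
                \lnot \lnot E: drop double negation, giving E.
                ○ open, literals {A=0, B=0, E=1}.
          branch 2.1.2 (add \lnot \lnot B, \lnot \lnot A):
            (C \lor \lnot \lnot E): β-rule — branch into C  //  \lnot \lnot E.
              branch 2.1.2.1 (add C):
                ○ open, literals {A=1, B=1, C=1}.
              branch 2.1.2.2 (add \lnot \lnot E):
                \lnot \lnot E: drop double negation, giving E.
                ○ open, literals {A=1, B=1, E=1}.
      branch 2.2 (add (E \lor \lnot D)):
        (\lnot B \leftrightarrow \lnot A): β-rule — branch into \lnot B, \lnot A  //  \lnot \lnot B, \lnot \lnot A.
          branch 2.2.1 (add \lnot B, \lnot A):
            (E \lor \lnot D): β-rule — branch into E  //  \lnot D.
              branch 2.2.1.1 (add E):
                ○ open, literals {A=0, B=0, E=1}.
              branch 2.2.1.2 (add \lnot D):
                ○ open, literals {A=0, B=0, D=0}.
          branch 2.2.2 (add \lnot \lnot B, \lnot \lnot A):
            (E \lor \lnot D): β-rule — branch into E  //  \lnot D.
              branch 2.2.2.1 (add E):
                ○ open, literals {A=1, B=1, E=1}.
              branch 2.2.2.2 (add \lnot D):
                ○ open, literals {A=1, B=1, D=0}.
0 branches closed, 12 open.
Each open branch fixes some atoms; the unmentioned ones are free. Counting distinct full assignments: branch {C=1, E=1} (A, B, D) contributes 8 new; branch {B=0, C=1} (A, D, E) contributes 4 new; branch {A=1, C=1} (B, D, E) contributes 2 new; branch {A=0, B=1, C=0, E=0} (D) contributes 2 new; branch {A=0, B=0, C=1} (D, E) contributes 0 new; branch {A=0, B=0, E=1} (C, D) contributes 2 new; branch {A=1, B=1, C=1} (D, E) contributes 0 new; branch {A=1, B=1, E=1} (C, D) contributes 2 new; branch {A=0, B=0, E=1} (C, D) contributes 0 new; branch {A=0, B=0, D=0} (C, E) contributes 1 new; branch {A=1, B=1, E=1} (C, D) contributes 0 new; branch {A=1, B=1, D=0} (C, E) contributes 1 new. Total: 22.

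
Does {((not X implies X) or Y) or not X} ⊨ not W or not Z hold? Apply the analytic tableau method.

Initial set: {(((not X implies X) or Y) or not X); not (not W or not Z)}.
not (not W or not Z): α-rule — add not not W, not not Z.
(((not X implies X) or Y) or not X): β-rule — branch into ((not X implies X) or Y)  //  not X.
  branch 1 (add ((not X implies X) or Y)):
    ((not X implies X) or Y): β-rule — branch into (not X implies X)  //  Y.
      branch 1.1 (add (not X implies X)):
        (not X implies X): β-rule — branch into not not X  //  X.
          branch 1.1.1 (add not not X):
            ○ open, literals {W=true, X=true, Z=true}.
          branch 1.1.2 (add X):
            ○ open, literals {W=true, X=true, Z=true}.
      branch 1.2 (add Y):
        ○ open, literals {W=true, Y=true, Z=true}.
  branch 2 (add not X):
    ○ open, literals {W=true, X=false, Z=true}.
0 branches closed, 4 open.
An open branch gives a countermodel: W=true, X=true, Z=true (unmentioned atoms arbitrary); the premises hold there but the conclusion fails.

No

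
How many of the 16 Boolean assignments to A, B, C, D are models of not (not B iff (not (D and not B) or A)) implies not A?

12

Initial set: {(not (not B iff (not (D and not B) or A)) implies not A)}.
(not (not B iff (not (D and not B) or A)) implies not A): β-rule — branch into not not (not B iff (not (D and not B) or A))  //  not A.
  branch 1 (add not not (not B iff (not (D and not B) or A))):
    not not (not B iff (not (D and not B) or A)): β-rule — branch into not B, (not (D and not B) or A)  //  not not B, not (not (D and not B) or A).
      branch 1.1 (add not B, (not (D and not B) or A)):
        (not (D and not B) or A): β-rule — branch into not (D and not B)  //  A.
          branch 1.1.1 (add not (D and not B)):
            not (D and not B): β-rule — branch into not D  //  not not B.
              branch 1.1.1.1 (add not D):
                ○ open, literals {B=F, D=F}.
              branch 1.1.1.2 (add not not B):
                × closes — contains both B and not B.
          branch 1.1.2 (add A):
            ○ open, literals {A=T, B=F}.
      branch 1.2 (add not not B, not (not (D and not B) or A)):
        not (not (D and not B) or A): α-rule — add not not (D and not B), not A.
        not not (D and not B): α-rule — add D, not B.
        × closes — contains both B and not B.
  branch 2 (add not A):
    ○ open, literals {A=F}.
2 branches closed, 3 open.
Each open branch fixes some atoms; the unmentioned ones are free. Counting distinct full assignments: branch {B=F, D=F} (A, C) contributes 4 new; branch {A=T, B=F} (C, D) contributes 2 new; branch {A=F} (B, C, D) contributes 6 new. Total: 12.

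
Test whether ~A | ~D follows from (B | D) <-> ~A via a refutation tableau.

Yes

Initial set: {((B | D) <-> ~A); ~(~A | ~D)}.
~(~A | ~D): α-rule — add ~~A, ~~D.
((B | D) <-> ~A): β-rule — branch into (B | D), ~A  //  ~(B | D), ~~A.
  branch 1 (add (B | D), ~A):
    × closes — contains both A and ~A.
  branch 2 (add ~(B | D), ~~A):
    ~(B | D): α-rule — add ~B, ~D.
    × closes — contains both D and ~D.
All 2 branches close.
Every branch closed, so the premises entail the conclusion.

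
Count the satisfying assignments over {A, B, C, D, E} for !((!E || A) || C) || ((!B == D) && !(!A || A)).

4

Initial set: {(!((!E || A) || C) || ((!B == D) && !(!A || A)))}.
(!((!E || A) || C) || ((!B == D) && !(!A || A))): β-rule — branch into !((!E || A) || C)  //  ((!B == D) && !(!A || A)).
  branch 1 (add !((!E || A) || C)):
    !((!E || A) || C): α-rule — add !(!E || A), !C.
    !(!E || A): α-rule — add !!E, !A.
    ○ open, literals {A=0, C=0, E=1}.
  branch 2 (add ((!B == D) && !(!A || A))):
    ((!B == D) && !(!A || A)): α-rule — add (!B == D), !(!A || A).
    !(!A || A): α-rule — add !!A, !A.
    × closes — contains both A and !A.
1 branch closed, 1 open.
Each open branch fixes some atoms; the unmentioned ones are free. Counting distinct full assignments: branch {A=0, C=0, E=1} (B, D) contributes 4 new. Total: 4.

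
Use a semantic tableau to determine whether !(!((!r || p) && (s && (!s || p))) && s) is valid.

Assume the negation and expand:
Initial set: {!!(!((!r || p) && (s && (!s || p))) && s)}.
!!(!((!r || p) && (s && (!s || p))) && s): α-rule — add !((!r || p) && (s && (!s || p))), s.
!((!r || p) && (s && (!s || p))): β-rule — branch into !(!r || p)  //  !(s && (!s || p)).
  branch 1 (add !(!r || p)):
    !(!r || p): α-rule — add !!r, !p.
    ○ open, literals {p=false, r=true, s=true}.
  branch 2 (add !(s && (!s || p))):
    !(s && (!s || p)): β-rule — branch into !s  //  !(!s || p).
      branch 2.1 (add !s):
        × closes — contains both s and !s.
      branch 2.2 (add !(!s || p)):
        !(!s || p): α-rule — add !!s, !p.
        ○ open, literals {p=false, s=true}.
1 branch closed, 2 open.
An open branch gives a countermodel: p=false, r=true, s=true (unmentioned atoms arbitrary); under it the original formula is false.

Not valid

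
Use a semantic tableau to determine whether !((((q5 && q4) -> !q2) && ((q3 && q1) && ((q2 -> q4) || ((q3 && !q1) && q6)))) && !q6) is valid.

Not valid

Assume the negation and expand:
Initial set: {F !((((q5 && q4) -> !q2) && ((q3 && q1) && ((q2 -> q4) || ((q3 && !q1) && q6)))) && !q6)}.
F !((((q5 && q4) -> !q2) && ((q3 && q1) && ((q2 -> q4) || ((q3 && !q1) && q6)))) && !q6): α-rule — add T (((q5 && q4) -> !q2) && ((q3 && q1) && ((q2 -> q4) || ((q3 && !q1) && q6)))), T !q6.
T (((q5 && q4) -> !q2) && ((q3 && q1) && ((q2 -> q4) || ((q3 && !q1) && q6)))): α-rule — add T ((q5 && q4) -> !q2), T ((q3 && q1) && ((q2 -> q4) || ((q3 && !q1) && q6))).
T ((q3 && q1) && ((q2 -> q4) || ((q3 && !q1) && q6))): α-rule — add T (q3 && q1), T ((q2 -> q4) || ((q3 && !q1) && q6)).
T (q3 && q1): α-rule — add T q3, T q1.
T ((q5 && q4) -> !q2): β-rule — branch into F (q5 && q4)  //  T !q2.
  branch 1 (add F (q5 && q4)):
    T ((q2 -> q4) || ((q3 && !q1) && q6)): β-rule — branch into T (q2 -> q4)  //  T ((q3 && !q1) && q6).
      branch 1.1 (add T (q2 -> q4)):
        F (q5 && q4): β-rule — branch into F q5  //  F q4.
          branch 1.1.1 (add F q5):
            T (q2 -> q4): β-rule — branch into F q2  //  T q4.
              branch 1.1.1.1 (add F q2):
                ○ open, literals {q1=1, q2=0, q3=1, q5=0, q6=0}.
              branch 1.1.1.2 (add T q4):
                ○ open, literals {q1=1, q3=1, q4=1, q5=0, q6=0}.
          branch 1.1.2 (add F q4):
            T (q2 -> q4): β-rule — branch into F q2  //  T q4.
              branch 1.1.2.1 (add F q2):
                ○ open, literals {q1=1, q2=0, q3=1, q4=0, q6=0}.
              branch 1.1.2.2 (add T q4):
                × closes — contains both q4 and !q4.
      branch 1.2 (add T ((q3 && !q1) && q6)):
        T ((q3 && !q1) && q6): α-rule — add T (q3 && !q1), T q6.
        × closes — contains both q6 and !q6.
  branch 2 (add T !q2):
    T ((q2 -> q4) || ((q3 && !q1) && q6)): β-rule — branch into T (q2 -> q4)  //  T ((q3 && !q1) && q6).
      branch 2.1 (add T (q2 -> q4)):
        T (q2 -> q4): β-rule — branch into F q2  //  T q4.
          branch 2.1.1 (add F q2):
            ○ open, literals {q1=1, q2=0, q3=1, q6=0}.
          branch 2.1.2 (add T q4):
            ○ open, literals {q1=1, q2=0, q3=1, q4=1, q6=0}.
      branch 2.2 (add T ((q3 && !q1) && q6)):
        T ((q3 && !q1) && q6): α-rule — add T (q3 && !q1), T q6.
        × closes — contains both q6 and !q6.
3 branches closed, 5 open.
An open branch gives a countermodel: q1=1, q2=0, q3=1, q5=0, q6=0 (unmentioned atoms arbitrary); under it the original formula is false.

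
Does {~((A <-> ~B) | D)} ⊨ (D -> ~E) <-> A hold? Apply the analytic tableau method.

Initial set: {~((A <-> ~B) | D); ~((D -> ~E) <-> A)}.
~((A <-> ~B) | D): α-rule — add ~(A <-> ~B), ~D.
~((D -> ~E) <-> A): β-rule — branch into (D -> ~E), ~A  //  ~(D -> ~E), A.
  branch 1 (add (D -> ~E), ~A):
    ~(A <-> ~B): β-rule — branch into A, ~~B  //  ~A, ~B.
      branch 1.1 (add A, ~~B):
        × closes — contains both A and ~A.
      branch 1.2 (add ~A, ~B):
        (D -> ~E): β-rule — branch into ~D  //  ~E.
          branch 1.2.1 (add ~D):
            ○ open, literals {A=F, B=F, D=F}.
          branch 1.2.2 (add ~E):
            ○ open, literals {A=F, B=F, D=F, E=F}.
  branch 2 (add ~(D -> ~E), A):
    ~(D -> ~E): α-rule — add D, ~~E.
    × closes — contains both D and ~D.
2 branches closed, 2 open.
An open branch gives a countermodel: A=F, B=F, D=F (unmentioned atoms arbitrary); the premises hold there but the conclusion fails.

No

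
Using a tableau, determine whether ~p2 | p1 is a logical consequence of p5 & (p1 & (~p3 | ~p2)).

Initial set: {(p5 & (p1 & (~p3 | ~p2))); ~(~p2 | p1)}.
(p5 & (p1 & (~p3 | ~p2))): α-rule — add p5, (p1 & (~p3 | ~p2)).
~(~p2 | p1): α-rule — add ~~p2, ~p1.
(p1 & (~p3 | ~p2)): α-rule — add p1, (~p3 | ~p2).
× closes — contains both p1 and ~p1.
All 1 branch closes.
Every branch closed, so the premises entail the conclusion.

Yes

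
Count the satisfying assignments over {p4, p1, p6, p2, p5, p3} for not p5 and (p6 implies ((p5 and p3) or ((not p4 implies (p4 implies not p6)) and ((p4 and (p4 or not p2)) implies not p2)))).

Initial set: {T (not p5 and (p6 implies ((p5 and p3) or ((not p4 implies (p4 implies not p6)) and ((p4 and (p4 or not p2)) implies not p2)))))}.
T (not p5 and (p6 implies ((p5 and p3) or ((not p4 implies (p4 implies not p6)) and ((p4 and (p4 or not p2)) implies not p2))))): α-rule — add T not p5, T (p6 implies ((p5 and p3) or ((not p4 implies (p4 implies not p6)) and ((p4 and (p4 or not p2)) implies not p2)))).
T (p6 implies ((p5 and p3) or ((not p4 implies (p4 implies not p6)) and ((p4 and (p4 or not p2)) implies not p2)))): β-rule — branch into F p6  //  T ((p5 and p3) or ((not p4 implies (p4 implies not p6)) and ((p4 and (p4 or not p2)) implies not p2))).
  branch 1 (add F p6):
    ○ open, literals {p5=false, p6=false}.
  branch 2 (add T ((p5 and p3) or ((not p4 implies (p4 implies not p6)) and ((p4 and (p4 or not p2)) implies not p2)))):
    T ((p5 and p3) or ((not p4 implies (p4 implies not p6)) and ((p4 and (p4 or not p2)) implies not p2))): β-rule — branch into T (p5 and p3)  //  T ((not p4 implies (p4 implies not p6)) and ((p4 and (p4 or not p2)) implies not p2)).
      branch 2.1 (add T (p5 and p3)):
        T (p5 and p3): α-rule — add T p5, T p3.
        × closes — contains both p5 and not p5.
      branch 2.2 (add T ((not p4 implies (p4 implies not p6)) and ((p4 and (p4 or not p2)) implies not p2))):
        T ((not p4 implies (p4 implies not p6)) and ((p4 and (p4 or not p2)) implies not p2)): α-rule — add T (not p4 implies (p4 implies not p6)), T ((p4 and (p4 or not p2)) implies not p2).
        T (not p4 implies (p4 implies not p6)): β-rule — branch into F not p4  //  T (p4 implies not p6).
          branch 2.2.1 (add F not p4):
            T ((p4 and (p4 or not p2)) implies not p2): β-rule — branch into F (p4 and (p4 or not p2))  //  T not p2.
              branch 2.2.1.1 (add F (p4 and (p4 or not p2))):
                F (p4 and (p4 or not p2)): β-rule — branch into F p4  //  F (p4 or not p2).
                  branch 2.2.1.1.1 (add F p4):
                    × closes — contains both p4 and not p4.
                  branch 2.2.1.1.2 (add F (p4 or not p2)):
                    F (p4 or not p2): α-rule — add F p4, F not p2.
                    × closes — contains both p4 and not p4.
              branch 2.2.1.2 (add T not p2):
                ○ open, literals {p2=false, p4=true, p5=false}.
          branch 2.2.2 (add T (p4 implies not p6)):
            T ((p4 and (p4 or not p2)) implies not p2): β-rule — branch into F (p4 and (p4 or not p2))  //  T not p2.
              branch 2.2.2.1 (add F (p4 and (p4 or not p2))):
                T (p4 implies not p6): β-rule — branch into F p4  //  T not p6.
                  branch 2.2.2.1.1 (add F p4):
                    F (p4 and (p4 or not p2)): β-rule — branch into F p4  //  F (p4 or not p2).
                      branch 2.2.2.1.1.1 (add F p4):
                        ○ open, literals {p4=false, p5=false}.
                      branch 2.2.2.1.1.2 (add F (p4 or not p2)):
                        F (p4 or not p2): α-rule — add F p4, F not p2.
                        ○ open, literals {p2=true, p4=false, p5=false}.
                  branch 2.2.2.1.2 (add T not p6):
                    F (p4 and (p4 or not p2)): β-rule — branch into F p4  //  F (p4 or not p2).
                      branch 2.2.2.1.2.1 (add F p4):
                        ○ open, literals {p4=false, p5=false, p6=false}.
                      branch 2.2.2.1.2.2 (add F (p4 or not p2)):
                        F (p4 or not p2): α-rule — add F p4, F not p2.
                        ○ open, literals {p2=true, p4=false, p5=false, p6=false}.
              branch 2.2.2.2 (add T not p2):
                T (p4 implies not p6): β-rule — branch into F p4  //  T not p6.
                  branch 2.2.2.2.1 (add F p4):
                    ○ open, literals {p2=false, p4=false, p5=false}.
                  branch 2.2.2.2.2 (add T not p6):
                    ○ open, literals {p2=false, p5=false, p6=false}.
3 branches closed, 8 open.
Each open branch fixes some atoms; the unmentioned ones are free. Counting distinct full assignments: branch {p5=false, p6=false} (p4, p1, p2, p3) contributes 16 new; branch {p2=false, p4=true, p5=false} (p1, p6, p3) contributes 4 new; branch {p4=false, p5=false} (p1, p6, p2, p3) contributes 8 new; branch {p2=true, p4=false, p5=false} (p1, p6, p3) contributes 0 new; branch {p4=false, p5=false, p6=false} (p1, p2, p3) contributes 0 new; branch {p2=true, p4=false, p5=false, p6=false} (p1, p3) contributes 0 new; branch {p2=false, p4=false, p5=false} (p1, p6, p3) contributes 0 new; branch {p2=false, p5=false, p6=false} (p4, p1, p3) contributes 0 new. Total: 28.

28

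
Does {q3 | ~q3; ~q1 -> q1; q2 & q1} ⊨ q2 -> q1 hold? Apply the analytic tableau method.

Yes

Initial set: {(q3 | ~q3); (~q1 -> q1); (q2 & q1); ~(q2 -> q1)}.
(q2 & q1): α-rule — add q2, q1.
~(q2 -> q1): α-rule — add q2, ~q1.
× closes — contains both q1 and ~q1.
All 1 branch closes.
Every branch closed, so the premises entail the conclusion.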